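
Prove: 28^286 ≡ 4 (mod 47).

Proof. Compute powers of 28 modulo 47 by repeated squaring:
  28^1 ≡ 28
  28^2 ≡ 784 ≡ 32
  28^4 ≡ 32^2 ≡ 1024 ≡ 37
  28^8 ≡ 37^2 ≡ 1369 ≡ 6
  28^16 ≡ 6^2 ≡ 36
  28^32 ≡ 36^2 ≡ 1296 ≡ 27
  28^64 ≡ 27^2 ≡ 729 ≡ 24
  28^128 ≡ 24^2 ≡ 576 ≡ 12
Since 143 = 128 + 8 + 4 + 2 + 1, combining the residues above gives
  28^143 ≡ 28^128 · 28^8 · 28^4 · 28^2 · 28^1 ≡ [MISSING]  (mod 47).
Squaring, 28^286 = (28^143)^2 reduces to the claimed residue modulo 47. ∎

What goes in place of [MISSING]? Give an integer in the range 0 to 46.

Multiply the listed residues: 12 · 6 · 37 · 32 · 28 = 72 → 2664 → 85248 → 2386944.
Reducing modulo 47: 2386944 = 50786·47 + 2, so 28^143 ≡ 2.

2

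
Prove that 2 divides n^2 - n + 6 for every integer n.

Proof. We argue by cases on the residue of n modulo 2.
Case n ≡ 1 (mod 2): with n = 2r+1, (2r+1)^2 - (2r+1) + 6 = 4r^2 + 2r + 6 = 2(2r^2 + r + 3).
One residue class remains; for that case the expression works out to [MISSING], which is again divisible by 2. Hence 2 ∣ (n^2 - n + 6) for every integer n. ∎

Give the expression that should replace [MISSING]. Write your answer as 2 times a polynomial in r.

Only n ≡ 0 (mod 2) is unaccounted for. Put n = 2r:
(2r)^2 - (2r) + 6 expands to 4r^2 - 2r + 6,
and factoring out 2 leaves 2(2r^2 - r + 3).

2(2r^2 - r + 3)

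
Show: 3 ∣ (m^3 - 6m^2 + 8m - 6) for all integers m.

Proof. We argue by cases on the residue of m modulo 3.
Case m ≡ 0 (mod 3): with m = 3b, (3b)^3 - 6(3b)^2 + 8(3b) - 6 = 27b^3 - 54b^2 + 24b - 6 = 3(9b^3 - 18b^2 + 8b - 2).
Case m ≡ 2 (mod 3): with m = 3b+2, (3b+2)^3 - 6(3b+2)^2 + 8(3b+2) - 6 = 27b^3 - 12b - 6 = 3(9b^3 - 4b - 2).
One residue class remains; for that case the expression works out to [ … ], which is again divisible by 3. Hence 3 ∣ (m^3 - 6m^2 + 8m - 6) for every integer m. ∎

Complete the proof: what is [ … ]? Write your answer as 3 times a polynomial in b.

3(9b^3 - 9b^2 - b - 1)

Only m ≡ 1 (mod 3) is unaccounted for. Put m = 3b+1:
(3b+1)^3 - 6(3b+1)^2 + 8(3b+1) - 6 expands to 27b^3 - 27b^2 - 3b - 3,
and factoring out 3 leaves 3(9b^3 - 9b^2 - b - 1).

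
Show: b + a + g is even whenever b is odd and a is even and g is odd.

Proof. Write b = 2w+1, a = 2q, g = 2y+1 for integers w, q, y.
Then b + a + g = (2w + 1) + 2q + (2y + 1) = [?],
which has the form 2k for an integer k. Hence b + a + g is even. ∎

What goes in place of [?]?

2(q + w + y + 1)

(2w + 1) + 2q + (2y + 1) = 2q + 2w + 2y + 2
= 2(q + w + y + 1).
Since q + w + y + 1 is an integer, the sum is of the form 2k for an integer k.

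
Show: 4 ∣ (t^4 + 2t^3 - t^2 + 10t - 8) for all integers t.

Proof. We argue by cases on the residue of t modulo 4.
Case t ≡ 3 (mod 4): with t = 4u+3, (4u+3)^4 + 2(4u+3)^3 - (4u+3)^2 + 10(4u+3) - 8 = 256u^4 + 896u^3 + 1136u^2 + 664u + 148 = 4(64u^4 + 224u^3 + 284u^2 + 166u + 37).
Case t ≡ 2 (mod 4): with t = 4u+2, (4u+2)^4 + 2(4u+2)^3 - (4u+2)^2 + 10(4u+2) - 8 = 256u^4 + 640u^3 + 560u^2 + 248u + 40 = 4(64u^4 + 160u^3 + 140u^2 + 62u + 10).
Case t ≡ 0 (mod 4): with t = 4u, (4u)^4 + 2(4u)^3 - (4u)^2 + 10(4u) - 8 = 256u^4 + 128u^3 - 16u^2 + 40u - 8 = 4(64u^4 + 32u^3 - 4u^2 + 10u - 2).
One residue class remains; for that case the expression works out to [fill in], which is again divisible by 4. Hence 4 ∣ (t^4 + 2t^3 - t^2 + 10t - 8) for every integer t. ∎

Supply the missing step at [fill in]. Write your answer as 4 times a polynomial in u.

The residues treated are {3, 2, 0}, so the missing case is t ≡ 1 (mod 4); write t = 4u+1.
Then (4u+1)^4 + 2(4u+1)^3 - (4u+1)^2 + 10(4u+1) - 8 = 256u^4 + 384u^3 + 176u^2 + 72u + 4 = 4(64u^4 + 96u^3 + 44u^2 + 18u + 1).

4(64u^4 + 96u^3 + 44u^2 + 18u + 1)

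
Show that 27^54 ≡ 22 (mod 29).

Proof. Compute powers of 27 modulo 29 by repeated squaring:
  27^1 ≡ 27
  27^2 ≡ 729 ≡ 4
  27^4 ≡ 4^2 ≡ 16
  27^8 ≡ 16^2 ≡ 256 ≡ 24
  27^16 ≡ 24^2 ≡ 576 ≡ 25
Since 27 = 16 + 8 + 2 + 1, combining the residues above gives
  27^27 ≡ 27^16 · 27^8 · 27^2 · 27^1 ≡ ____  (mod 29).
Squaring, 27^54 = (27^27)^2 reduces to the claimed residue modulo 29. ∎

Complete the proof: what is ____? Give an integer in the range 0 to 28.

Multiply the listed residues: 25 · 24 · 4 · 27 = 600 → 2400 → 64800.
Reducing modulo 29: 64800 = 2234·29 + 14, so 27^27 ≡ 14.

14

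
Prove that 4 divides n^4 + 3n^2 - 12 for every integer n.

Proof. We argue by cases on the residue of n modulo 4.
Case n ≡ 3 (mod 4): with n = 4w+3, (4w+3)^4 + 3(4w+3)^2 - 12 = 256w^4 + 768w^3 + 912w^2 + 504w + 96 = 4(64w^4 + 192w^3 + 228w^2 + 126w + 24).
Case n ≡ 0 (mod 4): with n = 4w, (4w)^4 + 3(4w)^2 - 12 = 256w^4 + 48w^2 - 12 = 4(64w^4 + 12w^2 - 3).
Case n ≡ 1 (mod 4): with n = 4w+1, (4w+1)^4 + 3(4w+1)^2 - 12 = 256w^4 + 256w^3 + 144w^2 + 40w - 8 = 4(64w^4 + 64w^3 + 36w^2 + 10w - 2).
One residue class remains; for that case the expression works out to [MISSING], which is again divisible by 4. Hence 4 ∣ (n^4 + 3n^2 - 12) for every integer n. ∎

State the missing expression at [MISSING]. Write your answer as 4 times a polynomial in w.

4(64w^4 + 128w^3 + 108w^2 + 44w + 4)

Only n ≡ 2 (mod 4) is unaccounted for. Put n = 4w+2:
(4w+2)^4 + 3(4w+2)^2 - 12 expands to 256w^4 + 512w^3 + 432w^2 + 176w + 16,
and factoring out 4 leaves 4(64w^4 + 128w^3 + 108w^2 + 44w + 4).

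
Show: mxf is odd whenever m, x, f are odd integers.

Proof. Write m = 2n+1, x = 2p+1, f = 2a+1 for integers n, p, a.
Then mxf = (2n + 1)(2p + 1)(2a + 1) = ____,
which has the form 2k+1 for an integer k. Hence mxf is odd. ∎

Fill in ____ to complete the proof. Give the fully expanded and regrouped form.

Expanding: (2n + 1)(2p + 1)(2a + 1) = 8anp + 4an + 4ap + 2a + 4np + 2n + 2p + 1.
Every term except the constant is even, so this is 2(4anp + 2an + 2ap + a + 2np + n + p) + 1,
and 4anp + 2an + 2ap + a + 2np + n + p ∈ ℤ gives the required form.

2(4anp + 2an + 2ap + a + 2np + n + p) + 1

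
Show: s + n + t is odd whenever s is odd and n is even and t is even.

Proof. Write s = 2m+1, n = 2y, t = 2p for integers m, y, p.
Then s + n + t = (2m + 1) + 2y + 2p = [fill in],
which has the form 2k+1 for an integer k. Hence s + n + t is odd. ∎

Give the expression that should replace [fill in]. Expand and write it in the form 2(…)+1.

2(m + p + y) + 1

Expanding: (2m + 1) + 2y + 2p = 2m + 2p + 2y + 1.
Every term except the constant is even, so this is 2(m + p + y) + 1,
and m + p + y ∈ ℤ gives the required form.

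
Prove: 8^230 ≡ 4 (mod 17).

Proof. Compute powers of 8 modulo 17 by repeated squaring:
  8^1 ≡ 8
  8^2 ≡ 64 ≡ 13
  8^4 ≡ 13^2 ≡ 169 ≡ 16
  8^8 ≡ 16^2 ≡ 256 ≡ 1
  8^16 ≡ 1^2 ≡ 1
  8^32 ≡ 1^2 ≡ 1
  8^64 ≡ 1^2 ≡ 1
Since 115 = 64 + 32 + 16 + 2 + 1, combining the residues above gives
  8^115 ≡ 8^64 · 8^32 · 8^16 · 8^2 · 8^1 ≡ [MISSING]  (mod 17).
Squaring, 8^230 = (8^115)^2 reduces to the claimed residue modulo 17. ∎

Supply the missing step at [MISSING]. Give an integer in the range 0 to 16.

8^64 · 8^32 · 8^16 · 8^2 · 8^1 ≡ 1 · 1 · 1 · 13 · 8 = 104.
104 mod 17 = 2, so 8^115 ≡ 2 (mod 17).

2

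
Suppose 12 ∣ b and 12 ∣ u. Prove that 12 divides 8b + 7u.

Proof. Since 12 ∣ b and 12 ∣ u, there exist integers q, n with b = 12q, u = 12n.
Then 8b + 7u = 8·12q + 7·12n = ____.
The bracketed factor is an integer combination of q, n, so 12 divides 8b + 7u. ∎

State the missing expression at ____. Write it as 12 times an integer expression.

12(7n + 8q)

Pull the common 12 out of every term: 8·12q + 7·12n = 12(7n + 8q).
7n + 8q is an integer, which exhibits the divisibility.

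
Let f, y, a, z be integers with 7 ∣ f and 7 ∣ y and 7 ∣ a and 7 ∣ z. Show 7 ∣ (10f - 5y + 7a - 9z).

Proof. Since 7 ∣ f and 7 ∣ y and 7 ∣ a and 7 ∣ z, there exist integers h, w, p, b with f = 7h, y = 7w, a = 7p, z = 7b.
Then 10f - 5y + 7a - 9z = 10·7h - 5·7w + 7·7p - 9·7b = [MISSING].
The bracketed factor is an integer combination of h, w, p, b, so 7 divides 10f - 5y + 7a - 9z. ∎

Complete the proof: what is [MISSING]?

7(-9b + 10h + 7p - 5w)

Each term has a factor of 7: 10·7h - 5·7w + 7·7p - 9·7b = 7·(-9b + 10h + 7p - 5w).
Since -9b + 10h + 7p - 5w is an integer, 7 ∣ (10f - 5y + 7a - 9z).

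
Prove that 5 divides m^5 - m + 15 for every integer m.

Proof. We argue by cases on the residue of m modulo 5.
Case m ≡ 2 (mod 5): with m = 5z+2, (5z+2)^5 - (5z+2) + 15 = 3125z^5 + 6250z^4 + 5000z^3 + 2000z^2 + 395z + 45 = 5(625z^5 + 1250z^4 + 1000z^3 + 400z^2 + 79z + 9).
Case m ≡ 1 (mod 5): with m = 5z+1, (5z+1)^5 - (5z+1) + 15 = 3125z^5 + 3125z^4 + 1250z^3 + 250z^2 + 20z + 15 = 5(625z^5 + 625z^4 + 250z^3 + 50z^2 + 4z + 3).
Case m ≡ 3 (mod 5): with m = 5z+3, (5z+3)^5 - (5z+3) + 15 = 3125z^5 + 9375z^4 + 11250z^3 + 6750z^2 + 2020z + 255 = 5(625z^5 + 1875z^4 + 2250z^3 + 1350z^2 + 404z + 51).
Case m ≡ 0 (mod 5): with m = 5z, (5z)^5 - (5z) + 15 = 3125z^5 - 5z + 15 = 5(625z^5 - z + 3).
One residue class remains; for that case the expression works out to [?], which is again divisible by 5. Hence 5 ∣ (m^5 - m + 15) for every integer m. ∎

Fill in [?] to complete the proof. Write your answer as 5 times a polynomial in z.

5(625z^5 + 2500z^4 + 4000z^3 + 3200z^2 + 1279z + 207)

The residues treated are {2, 1, 3, 0}, so the missing case is m ≡ 4 (mod 5); write m = 5z+4.
Then (5z+4)^5 - (5z+4) + 15 = 3125z^5 + 12500z^4 + 20000z^3 + 16000z^2 + 6395z + 1035 = 5(625z^5 + 2500z^4 + 4000z^3 + 3200z^2 + 1279z + 207).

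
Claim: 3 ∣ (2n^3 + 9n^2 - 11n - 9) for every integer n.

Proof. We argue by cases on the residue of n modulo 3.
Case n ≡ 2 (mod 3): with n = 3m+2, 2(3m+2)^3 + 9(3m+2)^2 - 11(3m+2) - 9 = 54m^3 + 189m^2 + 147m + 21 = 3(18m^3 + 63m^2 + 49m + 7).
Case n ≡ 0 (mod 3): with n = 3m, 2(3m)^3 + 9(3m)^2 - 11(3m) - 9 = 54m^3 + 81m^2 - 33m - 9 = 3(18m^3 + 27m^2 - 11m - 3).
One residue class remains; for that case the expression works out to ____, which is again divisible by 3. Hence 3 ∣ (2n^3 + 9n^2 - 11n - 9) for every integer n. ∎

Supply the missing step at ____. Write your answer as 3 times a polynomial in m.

3(18m^3 + 45m^2 + 13m - 3)

The residues treated are {2, 0}, so the missing case is n ≡ 1 (mod 3); write n = 3m+1.
Then 2(3m+1)^3 + 9(3m+1)^2 - 11(3m+1) - 9 = 54m^3 + 135m^2 + 39m - 9 = 3(18m^3 + 45m^2 + 13m - 3).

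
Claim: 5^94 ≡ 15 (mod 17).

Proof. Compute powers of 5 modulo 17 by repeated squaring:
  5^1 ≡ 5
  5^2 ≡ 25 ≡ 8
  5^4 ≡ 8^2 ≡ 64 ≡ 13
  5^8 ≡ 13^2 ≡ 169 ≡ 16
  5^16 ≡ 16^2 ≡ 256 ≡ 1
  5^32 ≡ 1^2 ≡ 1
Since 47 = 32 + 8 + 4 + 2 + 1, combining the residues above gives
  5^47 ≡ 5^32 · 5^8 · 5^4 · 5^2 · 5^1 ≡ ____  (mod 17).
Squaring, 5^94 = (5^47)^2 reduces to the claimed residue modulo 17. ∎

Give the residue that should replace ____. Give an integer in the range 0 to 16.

7

Multiply the listed residues: 1 · 16 · 13 · 8 · 5 = 16 → 208 → 1664 → 8320.
Reducing modulo 17: 8320 = 489·17 + 7, so 5^47 ≡ 7.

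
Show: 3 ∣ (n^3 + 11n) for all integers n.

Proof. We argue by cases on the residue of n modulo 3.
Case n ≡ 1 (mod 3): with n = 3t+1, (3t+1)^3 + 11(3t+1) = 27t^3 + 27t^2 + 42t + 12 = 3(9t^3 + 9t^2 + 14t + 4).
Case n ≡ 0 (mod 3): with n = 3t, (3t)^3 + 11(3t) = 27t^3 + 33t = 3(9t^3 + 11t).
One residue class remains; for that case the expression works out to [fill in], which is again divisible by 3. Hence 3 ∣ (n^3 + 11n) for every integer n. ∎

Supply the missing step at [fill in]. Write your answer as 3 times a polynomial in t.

Only n ≡ 2 (mod 3) is unaccounted for. Put n = 3t+2:
(3t+2)^3 + 11(3t+2) expands to 27t^3 + 54t^2 + 69t + 30,
and factoring out 3 leaves 3(9t^3 + 18t^2 + 23t + 10).

3(9t^3 + 18t^2 + 23t + 10)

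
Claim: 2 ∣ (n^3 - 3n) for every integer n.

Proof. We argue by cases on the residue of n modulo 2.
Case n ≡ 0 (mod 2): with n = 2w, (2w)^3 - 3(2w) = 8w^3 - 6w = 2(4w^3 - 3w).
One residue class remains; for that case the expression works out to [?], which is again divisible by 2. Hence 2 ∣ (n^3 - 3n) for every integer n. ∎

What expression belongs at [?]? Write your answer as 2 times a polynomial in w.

2(4w^3 + 6w^2 - 1)

Only n ≡ 1 (mod 2) is unaccounted for. Put n = 2w+1:
(2w+1)^3 - 3(2w+1) expands to 8w^3 + 12w^2 - 2,
and factoring out 2 leaves 2(4w^3 + 6w^2 - 1).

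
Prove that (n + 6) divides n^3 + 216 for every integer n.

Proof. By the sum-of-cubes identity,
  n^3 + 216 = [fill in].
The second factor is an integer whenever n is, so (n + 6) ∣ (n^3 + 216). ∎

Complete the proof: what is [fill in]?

Polynomial division of n^3 + 216 by n + 6 leaves remainder 0 and quotient n^2 - 6n + 36.
Hence n^3 + 216 = (n + 6)(n^2 - 6n + 36).

(n + 6)(n^2 - 6n + 36)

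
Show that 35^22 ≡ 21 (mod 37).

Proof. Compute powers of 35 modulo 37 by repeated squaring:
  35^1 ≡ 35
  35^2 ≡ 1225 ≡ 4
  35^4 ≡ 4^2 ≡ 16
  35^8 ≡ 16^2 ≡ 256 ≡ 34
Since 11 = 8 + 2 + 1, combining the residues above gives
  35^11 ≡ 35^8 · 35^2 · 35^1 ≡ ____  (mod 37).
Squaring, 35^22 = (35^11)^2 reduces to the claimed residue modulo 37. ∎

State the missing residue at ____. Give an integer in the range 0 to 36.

Multiply the listed residues: 34 · 4 · 35 = 136 → 4760.
Reducing modulo 37: 4760 = 128·37 + 24, so 35^11 ≡ 24.

24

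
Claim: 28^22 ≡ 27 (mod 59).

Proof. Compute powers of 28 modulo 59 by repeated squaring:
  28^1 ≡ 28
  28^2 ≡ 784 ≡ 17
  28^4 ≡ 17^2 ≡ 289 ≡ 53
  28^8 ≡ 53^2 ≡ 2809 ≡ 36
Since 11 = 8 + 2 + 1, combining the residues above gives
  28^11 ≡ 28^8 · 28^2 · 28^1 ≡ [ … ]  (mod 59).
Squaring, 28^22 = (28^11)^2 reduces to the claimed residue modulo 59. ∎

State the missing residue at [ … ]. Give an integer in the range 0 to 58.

26

Multiply the listed residues: 36 · 17 · 28 = 612 → 17136.
Reducing modulo 59: 17136 = 290·59 + 26, so 28^11 ≡ 26.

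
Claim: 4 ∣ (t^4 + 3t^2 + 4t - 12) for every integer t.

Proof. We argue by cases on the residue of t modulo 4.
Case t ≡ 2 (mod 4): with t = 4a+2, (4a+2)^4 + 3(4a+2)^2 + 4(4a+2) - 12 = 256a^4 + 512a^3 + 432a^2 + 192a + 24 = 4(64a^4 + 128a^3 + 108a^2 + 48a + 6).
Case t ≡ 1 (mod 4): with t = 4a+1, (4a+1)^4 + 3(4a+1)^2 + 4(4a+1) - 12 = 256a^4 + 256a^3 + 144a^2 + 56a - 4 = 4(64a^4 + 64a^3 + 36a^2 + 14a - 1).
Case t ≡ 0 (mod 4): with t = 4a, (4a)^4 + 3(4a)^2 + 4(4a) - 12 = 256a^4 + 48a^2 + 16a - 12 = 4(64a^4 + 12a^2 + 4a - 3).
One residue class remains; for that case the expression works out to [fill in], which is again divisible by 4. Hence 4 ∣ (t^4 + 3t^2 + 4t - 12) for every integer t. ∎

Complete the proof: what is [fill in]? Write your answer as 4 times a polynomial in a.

4(64a^4 + 192a^3 + 228a^2 + 130a + 27)

Only t ≡ 3 (mod 4) is unaccounted for. Put t = 4a+3:
(4a+3)^4 + 3(4a+3)^2 + 4(4a+3) - 12 expands to 256a^4 + 768a^3 + 912a^2 + 520a + 108,
and factoring out 4 leaves 4(64a^4 + 192a^3 + 228a^2 + 130a + 27).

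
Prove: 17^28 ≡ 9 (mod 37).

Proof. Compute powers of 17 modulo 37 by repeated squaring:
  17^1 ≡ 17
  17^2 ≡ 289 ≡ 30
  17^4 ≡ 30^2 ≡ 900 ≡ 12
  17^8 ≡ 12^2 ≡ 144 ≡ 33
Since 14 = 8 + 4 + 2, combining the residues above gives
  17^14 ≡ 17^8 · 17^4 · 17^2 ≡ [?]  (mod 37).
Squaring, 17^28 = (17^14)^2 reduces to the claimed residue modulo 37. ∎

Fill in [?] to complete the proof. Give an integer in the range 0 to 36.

3

Multiply the listed residues: 33 · 12 · 30 = 396 → 11880.
Reducing modulo 37: 11880 = 321·37 + 3, so 17^14 ≡ 3.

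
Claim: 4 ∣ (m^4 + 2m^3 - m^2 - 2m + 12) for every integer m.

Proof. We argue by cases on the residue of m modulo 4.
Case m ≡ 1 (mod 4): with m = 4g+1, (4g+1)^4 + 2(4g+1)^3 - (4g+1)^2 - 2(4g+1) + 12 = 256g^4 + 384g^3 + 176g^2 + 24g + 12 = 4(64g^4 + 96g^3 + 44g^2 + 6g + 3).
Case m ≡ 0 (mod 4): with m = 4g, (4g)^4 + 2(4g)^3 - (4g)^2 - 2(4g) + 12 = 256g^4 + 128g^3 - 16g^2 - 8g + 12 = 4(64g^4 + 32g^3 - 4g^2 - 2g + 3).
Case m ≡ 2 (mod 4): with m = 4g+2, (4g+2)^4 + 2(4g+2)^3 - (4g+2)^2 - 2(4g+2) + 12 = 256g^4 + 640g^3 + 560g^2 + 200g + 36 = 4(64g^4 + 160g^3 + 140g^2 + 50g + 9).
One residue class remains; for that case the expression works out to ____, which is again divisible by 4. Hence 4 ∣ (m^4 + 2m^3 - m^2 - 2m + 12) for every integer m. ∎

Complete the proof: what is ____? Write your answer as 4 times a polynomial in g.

4(64g^4 + 224g^3 + 284g^2 + 154g + 33)

Only m ≡ 3 (mod 4) is unaccounted for. Put m = 4g+3:
(4g+3)^4 + 2(4g+3)^3 - (4g+3)^2 - 2(4g+3) + 12 expands to 256g^4 + 896g^3 + 1136g^2 + 616g + 132,
and factoring out 4 leaves 4(64g^4 + 224g^3 + 284g^2 + 154g + 33).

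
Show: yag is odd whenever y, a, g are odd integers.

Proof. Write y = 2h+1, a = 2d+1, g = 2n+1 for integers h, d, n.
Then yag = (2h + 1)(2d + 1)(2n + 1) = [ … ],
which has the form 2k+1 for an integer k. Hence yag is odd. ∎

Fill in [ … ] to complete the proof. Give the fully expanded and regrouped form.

2(4dhn + 2dh + 2dn + d + 2hn + h + n) + 1

(2h + 1)(2d + 1)(2n + 1) = 8dhn + 4dh + 4dn + 2d + 4hn + 2h + 2n + 1
= 2(4dhn + 2dh + 2dn + d + 2hn + h + n) + 1.
Since 4dhn + 2dh + 2dn + d + 2hn + h + n is an integer, the product is of the form 2k+1 for an integer k.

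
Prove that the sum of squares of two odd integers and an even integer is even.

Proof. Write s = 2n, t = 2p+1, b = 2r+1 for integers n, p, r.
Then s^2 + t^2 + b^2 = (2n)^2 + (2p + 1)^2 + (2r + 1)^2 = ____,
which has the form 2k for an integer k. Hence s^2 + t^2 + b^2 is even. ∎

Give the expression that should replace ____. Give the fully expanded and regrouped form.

(2n)^2 + (2p + 1)^2 + (2r + 1)^2 = 4n^2 + 4p^2 + 4p + 4r^2 + 4r + 2
= 2(2n^2 + 2p^2 + 2p + 2r^2 + 2r + 1).
Since 2n^2 + 2p^2 + 2p + 2r^2 + 2r + 1 is an integer, the sum of squares is of the form 2k for an integer k.

2(2n^2 + 2p^2 + 2p + 2r^2 + 2r + 1)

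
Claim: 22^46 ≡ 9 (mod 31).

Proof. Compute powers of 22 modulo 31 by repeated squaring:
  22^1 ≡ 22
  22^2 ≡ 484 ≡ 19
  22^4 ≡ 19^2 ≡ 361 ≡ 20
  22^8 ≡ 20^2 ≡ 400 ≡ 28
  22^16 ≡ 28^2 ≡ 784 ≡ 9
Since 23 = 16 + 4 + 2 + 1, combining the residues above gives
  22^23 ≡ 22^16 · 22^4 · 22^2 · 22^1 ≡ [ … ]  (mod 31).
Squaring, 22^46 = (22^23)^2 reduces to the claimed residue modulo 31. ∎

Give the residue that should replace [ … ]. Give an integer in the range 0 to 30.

3

Multiply the listed residues: 9 · 20 · 19 · 22 = 180 → 3420 → 75240.
Reducing modulo 31: 75240 = 2427·31 + 3, so 22^23 ≡ 3.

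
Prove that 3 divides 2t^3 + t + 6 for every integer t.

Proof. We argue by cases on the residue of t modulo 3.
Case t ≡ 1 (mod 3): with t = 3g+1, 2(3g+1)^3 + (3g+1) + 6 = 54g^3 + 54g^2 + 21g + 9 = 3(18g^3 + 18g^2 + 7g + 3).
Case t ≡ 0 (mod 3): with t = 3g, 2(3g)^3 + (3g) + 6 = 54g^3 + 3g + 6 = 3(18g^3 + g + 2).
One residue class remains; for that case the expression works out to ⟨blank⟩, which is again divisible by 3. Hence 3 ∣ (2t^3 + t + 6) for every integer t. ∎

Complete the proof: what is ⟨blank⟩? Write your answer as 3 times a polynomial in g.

The residues treated are {1, 0}, so the missing case is t ≡ 2 (mod 3); write t = 3g+2.
Then 2(3g+2)^3 + (3g+2) + 6 = 54g^3 + 108g^2 + 75g + 24 = 3(18g^3 + 36g^2 + 25g + 8).

3(18g^3 + 36g^2 + 25g + 8)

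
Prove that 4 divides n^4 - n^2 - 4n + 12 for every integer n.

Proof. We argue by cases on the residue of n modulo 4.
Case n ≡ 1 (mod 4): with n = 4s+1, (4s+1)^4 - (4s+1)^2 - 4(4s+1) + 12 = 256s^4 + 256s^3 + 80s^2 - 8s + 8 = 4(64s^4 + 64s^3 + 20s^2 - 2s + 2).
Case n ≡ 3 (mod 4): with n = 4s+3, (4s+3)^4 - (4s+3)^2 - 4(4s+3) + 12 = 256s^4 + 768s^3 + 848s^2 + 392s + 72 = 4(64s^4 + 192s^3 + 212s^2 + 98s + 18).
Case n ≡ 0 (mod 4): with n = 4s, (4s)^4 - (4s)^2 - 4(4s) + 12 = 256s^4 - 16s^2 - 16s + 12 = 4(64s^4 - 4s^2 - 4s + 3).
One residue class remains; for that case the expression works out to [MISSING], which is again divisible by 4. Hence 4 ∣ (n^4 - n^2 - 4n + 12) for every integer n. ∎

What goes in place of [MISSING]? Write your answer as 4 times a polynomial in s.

The residues treated are {1, 3, 0}, so the missing case is n ≡ 2 (mod 4); write n = 4s+2.
Then (4s+2)^4 - (4s+2)^2 - 4(4s+2) + 12 = 256s^4 + 512s^3 + 368s^2 + 96s + 16 = 4(64s^4 + 128s^3 + 92s^2 + 24s + 4).

4(64s^4 + 128s^3 + 92s^2 + 24s + 4)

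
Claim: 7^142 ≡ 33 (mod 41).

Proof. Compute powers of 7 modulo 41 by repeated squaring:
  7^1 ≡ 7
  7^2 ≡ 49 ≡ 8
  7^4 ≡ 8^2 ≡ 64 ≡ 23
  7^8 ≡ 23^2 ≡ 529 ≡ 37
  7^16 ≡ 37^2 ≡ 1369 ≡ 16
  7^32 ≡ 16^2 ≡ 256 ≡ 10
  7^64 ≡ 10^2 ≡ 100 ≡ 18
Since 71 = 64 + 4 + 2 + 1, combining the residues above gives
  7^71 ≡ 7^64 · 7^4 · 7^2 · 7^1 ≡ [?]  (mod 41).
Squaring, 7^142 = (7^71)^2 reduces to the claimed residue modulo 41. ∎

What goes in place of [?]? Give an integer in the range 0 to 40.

7^64 · 7^4 · 7^2 · 7^1 ≡ 18 · 23 · 8 · 7 = 23184.
23184 mod 41 = 19, so 7^71 ≡ 19 (mod 41).

19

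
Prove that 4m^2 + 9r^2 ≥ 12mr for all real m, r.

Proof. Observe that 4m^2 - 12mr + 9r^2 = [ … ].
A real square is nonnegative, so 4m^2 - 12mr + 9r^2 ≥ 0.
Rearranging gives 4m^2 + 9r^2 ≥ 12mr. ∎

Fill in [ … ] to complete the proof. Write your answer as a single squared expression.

The leading and trailing coefficients are 2^2 and 3^2, and 12 = 2·2·3, so the trinomial is (2m - 3r)^2.
Hence 4m^2 - 12mr + 9r^2 ≥ 0.

(2m - 3r)^2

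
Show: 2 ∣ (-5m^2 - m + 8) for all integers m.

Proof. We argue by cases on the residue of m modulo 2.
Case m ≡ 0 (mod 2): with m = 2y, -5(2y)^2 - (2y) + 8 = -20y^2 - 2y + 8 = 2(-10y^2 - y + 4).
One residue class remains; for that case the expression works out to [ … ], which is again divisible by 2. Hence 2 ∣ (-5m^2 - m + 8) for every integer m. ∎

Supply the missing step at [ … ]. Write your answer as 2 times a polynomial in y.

Only m ≡ 1 (mod 2) is unaccounted for. Put m = 2y+1:
-5(2y+1)^2 - (2y+1) + 8 expands to -20y^2 - 22y + 2,
and factoring out 2 leaves 2(-10y^2 - 11y + 1).

2(-10y^2 - 11y + 1)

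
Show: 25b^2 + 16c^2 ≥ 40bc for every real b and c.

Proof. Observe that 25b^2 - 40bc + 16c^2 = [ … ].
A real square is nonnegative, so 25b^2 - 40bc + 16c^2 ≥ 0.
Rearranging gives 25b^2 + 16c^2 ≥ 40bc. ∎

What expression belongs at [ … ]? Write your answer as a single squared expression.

(5b - 4c)^2

The leading and trailing coefficients are 5^2 and 4^2, and 40 = 2·5·4, so the trinomial is (5b - 4c)^2.
Hence 25b^2 - 40bc + 16c^2 ≥ 0.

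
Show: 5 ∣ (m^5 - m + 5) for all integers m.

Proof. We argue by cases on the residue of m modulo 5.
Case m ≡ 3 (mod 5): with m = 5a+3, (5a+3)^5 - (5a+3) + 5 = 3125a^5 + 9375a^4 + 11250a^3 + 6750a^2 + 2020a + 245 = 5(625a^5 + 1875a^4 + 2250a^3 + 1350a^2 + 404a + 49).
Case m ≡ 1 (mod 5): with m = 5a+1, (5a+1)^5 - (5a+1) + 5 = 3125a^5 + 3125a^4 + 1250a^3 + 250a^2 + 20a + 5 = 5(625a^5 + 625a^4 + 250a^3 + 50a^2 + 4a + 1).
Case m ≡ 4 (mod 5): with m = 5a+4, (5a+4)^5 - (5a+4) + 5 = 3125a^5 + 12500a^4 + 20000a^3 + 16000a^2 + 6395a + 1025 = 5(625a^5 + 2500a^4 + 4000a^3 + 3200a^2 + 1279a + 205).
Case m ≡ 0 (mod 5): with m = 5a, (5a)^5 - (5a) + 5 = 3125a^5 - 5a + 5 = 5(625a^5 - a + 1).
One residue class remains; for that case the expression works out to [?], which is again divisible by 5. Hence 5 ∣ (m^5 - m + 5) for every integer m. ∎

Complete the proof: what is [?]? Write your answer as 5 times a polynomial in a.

The residues treated are {3, 1, 4, 0}, so the missing case is m ≡ 2 (mod 5); write m = 5a+2.
Then (5a+2)^5 - (5a+2) + 5 = 3125a^5 + 6250a^4 + 5000a^3 + 2000a^2 + 395a + 35 = 5(625a^5 + 1250a^4 + 1000a^3 + 400a^2 + 79a + 7).

5(625a^5 + 1250a^4 + 1000a^3 + 400a^2 + 79a + 7)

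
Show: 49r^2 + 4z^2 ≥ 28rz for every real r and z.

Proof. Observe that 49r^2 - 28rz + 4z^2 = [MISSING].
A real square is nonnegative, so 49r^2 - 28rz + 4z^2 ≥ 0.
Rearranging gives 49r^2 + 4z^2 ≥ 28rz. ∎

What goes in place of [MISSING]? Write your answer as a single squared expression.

49r^2 - 28rz + 4z^2 is a perfect-square trinomial: the outer terms are (7r)^2 and (2z)^2, and the cross term is -2·7r·2z.
So 49r^2 - 28rz + 4z^2 = (7r - 2z)^2 ≥ 0.

(7r - 2z)^2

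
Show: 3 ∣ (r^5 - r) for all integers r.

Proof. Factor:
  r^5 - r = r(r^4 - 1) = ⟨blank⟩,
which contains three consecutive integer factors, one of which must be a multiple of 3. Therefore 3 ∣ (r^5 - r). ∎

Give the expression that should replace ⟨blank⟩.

r^4 - 1 = (r^2 - 1)(r^2 + 1), and r^2 - 1 = (r-1)(r+1).
So r(r^4 - 1) = (r - 1)r(r + 1)(r^2 + 1).

(r - 1)r(r + 1)(r^2 + 1)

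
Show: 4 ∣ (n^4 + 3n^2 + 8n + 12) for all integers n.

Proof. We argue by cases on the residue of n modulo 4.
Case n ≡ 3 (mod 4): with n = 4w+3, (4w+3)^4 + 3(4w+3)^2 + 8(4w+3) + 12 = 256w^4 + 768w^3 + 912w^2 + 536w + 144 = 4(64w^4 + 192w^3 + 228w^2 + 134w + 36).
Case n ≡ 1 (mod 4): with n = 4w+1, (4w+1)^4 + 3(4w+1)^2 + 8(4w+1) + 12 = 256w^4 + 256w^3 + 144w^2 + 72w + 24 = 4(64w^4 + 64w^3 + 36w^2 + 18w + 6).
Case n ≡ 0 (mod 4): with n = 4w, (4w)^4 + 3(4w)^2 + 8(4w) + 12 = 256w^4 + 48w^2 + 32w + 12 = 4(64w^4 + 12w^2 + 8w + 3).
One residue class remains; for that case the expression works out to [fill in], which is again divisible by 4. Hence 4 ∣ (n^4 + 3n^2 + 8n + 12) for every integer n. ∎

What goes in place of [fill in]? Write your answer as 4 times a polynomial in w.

4(64w^4 + 128w^3 + 108w^2 + 52w + 14)

Only n ≡ 2 (mod 4) is unaccounted for. Put n = 4w+2:
(4w+2)^4 + 3(4w+2)^2 + 8(4w+2) + 12 expands to 256w^4 + 512w^3 + 432w^2 + 208w + 56,
and factoring out 4 leaves 4(64w^4 + 128w^3 + 108w^2 + 52w + 14).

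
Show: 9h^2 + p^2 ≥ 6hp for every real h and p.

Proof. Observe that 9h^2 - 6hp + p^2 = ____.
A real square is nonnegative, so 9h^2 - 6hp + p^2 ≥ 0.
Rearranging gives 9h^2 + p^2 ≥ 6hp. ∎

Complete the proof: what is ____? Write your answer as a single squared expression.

(3h - p)^2

9h^2 - 6hp + p^2 is a perfect-square trinomial: the outer terms are (3h)^2 and (p)^2, and the cross term is -2·3h·p.
So 9h^2 - 6hp + p^2 = (3h - p)^2 ≥ 0.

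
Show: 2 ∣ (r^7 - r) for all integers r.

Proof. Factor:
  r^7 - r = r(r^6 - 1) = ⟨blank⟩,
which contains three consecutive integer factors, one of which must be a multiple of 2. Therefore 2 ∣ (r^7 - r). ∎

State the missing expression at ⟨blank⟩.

r^6 - 1 = (r^2 - 1)(r^4 + r^2 + 1), and r^2 - 1 = (r-1)(r+1).
So r(r^6 - 1) = (r - 1)r(r + 1)(r^4 + r^2 + 1).

(r - 1)r(r + 1)(r^4 + r^2 + 1)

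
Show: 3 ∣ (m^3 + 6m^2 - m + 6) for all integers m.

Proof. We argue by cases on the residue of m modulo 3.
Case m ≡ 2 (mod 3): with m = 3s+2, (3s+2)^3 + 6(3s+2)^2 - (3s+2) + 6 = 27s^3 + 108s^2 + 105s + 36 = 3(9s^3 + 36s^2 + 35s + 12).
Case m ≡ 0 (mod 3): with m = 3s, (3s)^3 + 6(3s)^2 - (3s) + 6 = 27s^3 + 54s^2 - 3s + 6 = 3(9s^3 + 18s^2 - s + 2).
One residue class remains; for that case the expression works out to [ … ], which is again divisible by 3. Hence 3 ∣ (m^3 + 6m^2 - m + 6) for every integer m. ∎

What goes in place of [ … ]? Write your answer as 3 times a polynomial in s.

Only m ≡ 1 (mod 3) is unaccounted for. Put m = 3s+1:
(3s+1)^3 + 6(3s+1)^2 - (3s+1) + 6 expands to 27s^3 + 81s^2 + 42s + 12,
and factoring out 3 leaves 3(9s^3 + 27s^2 + 14s + 4).

3(9s^3 + 27s^2 + 14s + 4)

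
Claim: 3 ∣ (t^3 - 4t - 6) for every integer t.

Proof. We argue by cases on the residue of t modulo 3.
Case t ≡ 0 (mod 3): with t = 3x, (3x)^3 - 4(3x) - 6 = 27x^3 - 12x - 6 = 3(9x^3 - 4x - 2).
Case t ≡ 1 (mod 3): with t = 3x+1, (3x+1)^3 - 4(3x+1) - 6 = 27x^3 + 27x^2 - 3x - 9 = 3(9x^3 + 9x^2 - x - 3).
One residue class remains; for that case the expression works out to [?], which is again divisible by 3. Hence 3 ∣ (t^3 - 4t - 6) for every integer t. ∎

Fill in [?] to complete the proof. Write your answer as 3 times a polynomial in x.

The residues treated are {0, 1}, so the missing case is t ≡ 2 (mod 3); write t = 3x+2.
Then (3x+2)^3 - 4(3x+2) - 6 = 27x^3 + 54x^2 + 24x - 6 = 3(9x^3 + 18x^2 + 8x - 2).

3(9x^3 + 18x^2 + 8x - 2)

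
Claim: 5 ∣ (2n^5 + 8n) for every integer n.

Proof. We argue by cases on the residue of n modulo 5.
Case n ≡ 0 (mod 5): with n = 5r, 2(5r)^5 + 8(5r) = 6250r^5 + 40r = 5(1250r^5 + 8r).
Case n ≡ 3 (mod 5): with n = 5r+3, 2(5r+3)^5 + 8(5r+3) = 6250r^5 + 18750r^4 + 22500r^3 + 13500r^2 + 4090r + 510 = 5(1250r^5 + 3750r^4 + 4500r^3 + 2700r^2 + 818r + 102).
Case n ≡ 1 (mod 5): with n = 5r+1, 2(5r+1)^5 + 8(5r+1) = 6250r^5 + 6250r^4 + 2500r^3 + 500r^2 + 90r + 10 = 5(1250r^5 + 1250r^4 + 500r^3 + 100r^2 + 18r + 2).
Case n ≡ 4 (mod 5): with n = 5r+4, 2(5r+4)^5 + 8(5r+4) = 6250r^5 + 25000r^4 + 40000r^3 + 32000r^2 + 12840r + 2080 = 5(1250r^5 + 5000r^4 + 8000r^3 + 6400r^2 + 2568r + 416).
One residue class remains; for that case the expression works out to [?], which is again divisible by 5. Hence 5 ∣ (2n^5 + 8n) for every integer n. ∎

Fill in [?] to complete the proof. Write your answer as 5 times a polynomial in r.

Only n ≡ 2 (mod 5) is unaccounted for. Put n = 5r+2:
2(5r+2)^5 + 8(5r+2) expands to 6250r^5 + 12500r^4 + 10000r^3 + 4000r^2 + 840r + 80,
and factoring out 5 leaves 5(1250r^5 + 2500r^4 + 2000r^3 + 800r^2 + 168r + 16).

5(1250r^5 + 2500r^4 + 2000r^3 + 800r^2 + 168r + 16)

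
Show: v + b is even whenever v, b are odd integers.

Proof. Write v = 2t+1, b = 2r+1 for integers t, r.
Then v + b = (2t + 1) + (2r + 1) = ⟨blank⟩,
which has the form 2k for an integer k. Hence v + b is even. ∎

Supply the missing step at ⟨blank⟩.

(2t + 1) + (2r + 1) = 2r + 2t + 2
= 2(r + t + 1).
Since r + t + 1 is an integer, the sum is of the form 2k for an integer k.

2(r + t + 1)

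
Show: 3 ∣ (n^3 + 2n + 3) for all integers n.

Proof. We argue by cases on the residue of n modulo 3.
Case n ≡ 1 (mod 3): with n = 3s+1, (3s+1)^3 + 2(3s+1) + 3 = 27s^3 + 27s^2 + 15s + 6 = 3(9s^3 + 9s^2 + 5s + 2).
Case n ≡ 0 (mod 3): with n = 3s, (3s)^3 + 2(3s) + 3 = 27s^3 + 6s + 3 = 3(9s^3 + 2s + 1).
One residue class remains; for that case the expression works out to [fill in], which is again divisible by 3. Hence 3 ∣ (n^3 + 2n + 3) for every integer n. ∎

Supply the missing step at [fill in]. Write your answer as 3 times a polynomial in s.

3(9s^3 + 18s^2 + 14s + 5)

Only n ≡ 2 (mod 3) is unaccounted for. Put n = 3s+2:
(3s+2)^3 + 2(3s+2) + 3 expands to 27s^3 + 54s^2 + 42s + 15,
and factoring out 3 leaves 3(9s^3 + 18s^2 + 14s + 5).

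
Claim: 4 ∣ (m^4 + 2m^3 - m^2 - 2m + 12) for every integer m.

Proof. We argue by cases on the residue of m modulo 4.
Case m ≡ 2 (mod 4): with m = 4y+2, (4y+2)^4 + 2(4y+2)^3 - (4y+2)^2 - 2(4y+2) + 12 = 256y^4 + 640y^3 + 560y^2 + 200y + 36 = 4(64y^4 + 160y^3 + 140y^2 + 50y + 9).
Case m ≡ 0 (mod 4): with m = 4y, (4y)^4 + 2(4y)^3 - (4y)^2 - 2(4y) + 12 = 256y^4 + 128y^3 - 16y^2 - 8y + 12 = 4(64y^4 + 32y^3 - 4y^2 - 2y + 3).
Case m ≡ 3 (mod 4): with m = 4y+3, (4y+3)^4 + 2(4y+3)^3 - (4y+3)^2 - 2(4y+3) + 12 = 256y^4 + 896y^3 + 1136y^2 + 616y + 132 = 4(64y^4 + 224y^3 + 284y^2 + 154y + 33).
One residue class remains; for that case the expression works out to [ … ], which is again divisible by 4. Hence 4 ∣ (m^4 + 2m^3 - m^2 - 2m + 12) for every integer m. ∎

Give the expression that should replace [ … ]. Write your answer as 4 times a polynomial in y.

4(64y^4 + 96y^3 + 44y^2 + 6y + 3)

Only m ≡ 1 (mod 4) is unaccounted for. Put m = 4y+1:
(4y+1)^4 + 2(4y+1)^3 - (4y+1)^2 - 2(4y+1) + 12 expands to 256y^4 + 384y^3 + 176y^2 + 24y + 12,
and factoring out 4 leaves 4(64y^4 + 96y^3 + 44y^2 + 6y + 3).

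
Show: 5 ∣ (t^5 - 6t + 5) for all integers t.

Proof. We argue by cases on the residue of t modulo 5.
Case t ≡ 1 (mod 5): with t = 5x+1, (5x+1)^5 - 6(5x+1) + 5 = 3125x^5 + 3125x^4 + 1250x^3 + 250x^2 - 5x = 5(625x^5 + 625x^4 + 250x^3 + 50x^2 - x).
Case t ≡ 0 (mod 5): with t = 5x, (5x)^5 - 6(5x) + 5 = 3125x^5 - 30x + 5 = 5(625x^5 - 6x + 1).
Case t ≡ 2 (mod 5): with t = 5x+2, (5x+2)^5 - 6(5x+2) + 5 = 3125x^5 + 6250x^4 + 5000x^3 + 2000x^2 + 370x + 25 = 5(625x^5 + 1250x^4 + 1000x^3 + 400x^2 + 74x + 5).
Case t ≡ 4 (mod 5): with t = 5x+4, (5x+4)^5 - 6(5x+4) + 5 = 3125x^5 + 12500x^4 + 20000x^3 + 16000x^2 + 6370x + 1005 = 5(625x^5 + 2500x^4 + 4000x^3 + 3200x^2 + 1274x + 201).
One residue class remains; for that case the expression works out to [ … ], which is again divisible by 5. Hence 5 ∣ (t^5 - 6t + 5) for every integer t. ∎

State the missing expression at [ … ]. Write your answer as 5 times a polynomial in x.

The residues treated are {1, 0, 2, 4}, so the missing case is t ≡ 3 (mod 5); write t = 5x+3.
Then (5x+3)^5 - 6(5x+3) + 5 = 3125x^5 + 9375x^4 + 11250x^3 + 6750x^2 + 1995x + 230 = 5(625x^5 + 1875x^4 + 2250x^3 + 1350x^2 + 399x + 46).

5(625x^5 + 1875x^4 + 2250x^3 + 1350x^2 + 399x + 46)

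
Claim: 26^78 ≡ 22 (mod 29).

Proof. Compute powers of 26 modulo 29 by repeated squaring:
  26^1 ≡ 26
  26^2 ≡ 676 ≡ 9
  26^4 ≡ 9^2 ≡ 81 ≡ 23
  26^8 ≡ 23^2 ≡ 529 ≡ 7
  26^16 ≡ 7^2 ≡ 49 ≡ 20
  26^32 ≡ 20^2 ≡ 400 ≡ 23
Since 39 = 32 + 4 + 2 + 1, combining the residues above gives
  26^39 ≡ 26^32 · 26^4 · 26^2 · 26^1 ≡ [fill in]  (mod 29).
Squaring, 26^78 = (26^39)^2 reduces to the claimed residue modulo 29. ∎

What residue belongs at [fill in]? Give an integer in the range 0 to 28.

14

Multiply the listed residues: 23 · 23 · 9 · 26 = 529 → 4761 → 123786.
Reducing modulo 29: 123786 = 4268·29 + 14, so 26^39 ≡ 14.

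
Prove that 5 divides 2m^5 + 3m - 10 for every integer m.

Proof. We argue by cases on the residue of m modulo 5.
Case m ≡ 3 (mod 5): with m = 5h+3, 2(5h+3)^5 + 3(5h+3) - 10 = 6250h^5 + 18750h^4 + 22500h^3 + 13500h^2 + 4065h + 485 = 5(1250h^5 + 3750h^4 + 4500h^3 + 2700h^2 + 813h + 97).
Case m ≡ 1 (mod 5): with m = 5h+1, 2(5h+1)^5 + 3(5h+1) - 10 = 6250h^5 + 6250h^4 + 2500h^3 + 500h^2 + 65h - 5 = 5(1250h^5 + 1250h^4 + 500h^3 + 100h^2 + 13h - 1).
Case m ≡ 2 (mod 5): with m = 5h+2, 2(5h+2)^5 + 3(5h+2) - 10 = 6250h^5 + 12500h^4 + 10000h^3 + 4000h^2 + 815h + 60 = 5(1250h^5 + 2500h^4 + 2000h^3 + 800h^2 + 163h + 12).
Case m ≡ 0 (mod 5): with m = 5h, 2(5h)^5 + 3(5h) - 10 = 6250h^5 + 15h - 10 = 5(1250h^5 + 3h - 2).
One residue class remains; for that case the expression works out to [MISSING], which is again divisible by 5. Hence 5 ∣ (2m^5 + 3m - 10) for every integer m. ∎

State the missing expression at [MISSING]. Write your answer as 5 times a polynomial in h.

5(1250h^5 + 5000h^4 + 8000h^3 + 6400h^2 + 2563h + 410)

The residues treated are {3, 1, 2, 0}, so the missing case is m ≡ 4 (mod 5); write m = 5h+4.
Then 2(5h+4)^5 + 3(5h+4) - 10 = 6250h^5 + 25000h^4 + 40000h^3 + 32000h^2 + 12815h + 2050 = 5(1250h^5 + 5000h^4 + 8000h^3 + 6400h^2 + 2563h + 410).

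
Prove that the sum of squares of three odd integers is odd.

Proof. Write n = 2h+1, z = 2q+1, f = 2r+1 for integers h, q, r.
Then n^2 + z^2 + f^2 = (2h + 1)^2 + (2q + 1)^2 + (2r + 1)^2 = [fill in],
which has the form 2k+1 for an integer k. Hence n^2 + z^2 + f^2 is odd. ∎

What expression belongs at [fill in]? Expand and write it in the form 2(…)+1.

2(2h^2 + 2h + 2q^2 + 2q + 2r^2 + 2r + 1) + 1

Expanding: (2h + 1)^2 + (2q + 1)^2 + (2r + 1)^2 = 4h^2 + 4h + 4q^2 + 4q + 4r^2 + 4r + 3.
Every term except the constant is even, so this is 2(2h^2 + 2h + 2q^2 + 2q + 2r^2 + 2r + 1) + 1,
and 2h^2 + 2h + 2q^2 + 2q + 2r^2 + 2r + 1 ∈ ℤ gives the required form.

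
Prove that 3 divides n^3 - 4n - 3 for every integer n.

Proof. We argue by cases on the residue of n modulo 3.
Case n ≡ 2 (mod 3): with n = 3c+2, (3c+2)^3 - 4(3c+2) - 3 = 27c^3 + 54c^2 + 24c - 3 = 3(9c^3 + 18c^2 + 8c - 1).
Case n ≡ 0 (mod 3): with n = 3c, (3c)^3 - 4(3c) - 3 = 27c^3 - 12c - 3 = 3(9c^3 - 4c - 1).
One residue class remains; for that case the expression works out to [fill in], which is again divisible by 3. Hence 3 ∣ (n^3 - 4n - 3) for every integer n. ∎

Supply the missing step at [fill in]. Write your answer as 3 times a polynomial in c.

3(9c^3 + 9c^2 - c - 2)

Only n ≡ 1 (mod 3) is unaccounted for. Put n = 3c+1:
(3c+1)^3 - 4(3c+1) - 3 expands to 27c^3 + 27c^2 - 3c - 6,
and factoring out 3 leaves 3(9c^3 + 9c^2 - c - 2).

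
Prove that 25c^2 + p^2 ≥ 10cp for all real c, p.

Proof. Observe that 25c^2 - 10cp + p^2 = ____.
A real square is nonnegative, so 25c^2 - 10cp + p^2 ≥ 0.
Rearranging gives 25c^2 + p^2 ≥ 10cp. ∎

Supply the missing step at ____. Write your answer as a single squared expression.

(5c - p)^2

The leading and trailing coefficients are 5^2 and 1^2, and 10 = 2·5·1, so the trinomial is (5c - p)^2.
Hence 25c^2 - 10cp + p^2 ≥ 0.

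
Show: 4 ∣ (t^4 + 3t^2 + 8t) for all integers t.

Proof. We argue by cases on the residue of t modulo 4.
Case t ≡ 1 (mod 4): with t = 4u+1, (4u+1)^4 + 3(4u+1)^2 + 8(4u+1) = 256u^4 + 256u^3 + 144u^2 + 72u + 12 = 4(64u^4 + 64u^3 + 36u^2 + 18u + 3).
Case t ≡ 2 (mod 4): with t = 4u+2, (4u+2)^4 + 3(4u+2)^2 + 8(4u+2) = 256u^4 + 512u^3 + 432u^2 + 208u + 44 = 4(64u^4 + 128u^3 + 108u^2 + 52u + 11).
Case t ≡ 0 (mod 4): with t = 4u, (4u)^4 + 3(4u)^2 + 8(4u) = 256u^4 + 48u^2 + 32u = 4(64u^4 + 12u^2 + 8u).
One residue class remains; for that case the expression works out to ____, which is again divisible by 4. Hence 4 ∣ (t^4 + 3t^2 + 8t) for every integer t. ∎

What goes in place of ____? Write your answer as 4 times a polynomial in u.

The residues treated are {1, 2, 0}, so the missing case is t ≡ 3 (mod 4); write t = 4u+3.
Then (4u+3)^4 + 3(4u+3)^2 + 8(4u+3) = 256u^4 + 768u^3 + 912u^2 + 536u + 132 = 4(64u^4 + 192u^3 + 228u^2 + 134u + 33).

4(64u^4 + 192u^3 + 228u^2 + 134u + 33)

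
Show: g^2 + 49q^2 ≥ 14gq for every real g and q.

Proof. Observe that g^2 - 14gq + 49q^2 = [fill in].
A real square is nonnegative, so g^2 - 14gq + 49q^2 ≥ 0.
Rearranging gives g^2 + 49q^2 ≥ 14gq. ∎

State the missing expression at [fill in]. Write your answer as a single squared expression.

The leading and trailing coefficients are 1^2 and 7^2, and 14 = 2·1·7, so the trinomial is (g - 7q)^2.
Hence g^2 - 14gq + 49q^2 ≥ 0.

(g - 7q)^2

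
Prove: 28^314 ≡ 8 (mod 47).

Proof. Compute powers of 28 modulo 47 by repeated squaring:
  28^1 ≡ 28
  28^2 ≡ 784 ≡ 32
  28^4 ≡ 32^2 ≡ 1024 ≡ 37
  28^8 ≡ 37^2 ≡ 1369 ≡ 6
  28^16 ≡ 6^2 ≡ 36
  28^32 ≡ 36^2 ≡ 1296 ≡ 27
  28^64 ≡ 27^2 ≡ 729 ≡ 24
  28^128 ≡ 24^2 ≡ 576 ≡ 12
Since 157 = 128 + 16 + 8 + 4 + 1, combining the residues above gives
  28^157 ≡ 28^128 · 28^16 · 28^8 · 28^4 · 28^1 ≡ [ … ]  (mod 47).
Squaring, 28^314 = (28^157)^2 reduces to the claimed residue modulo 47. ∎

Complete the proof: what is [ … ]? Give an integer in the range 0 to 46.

14

28^128 · 28^16 · 28^8 · 28^4 · 28^1 ≡ 12 · 36 · 6 · 37 · 28 = 2685312.
2685312 mod 47 = 14, so 28^157 ≡ 14 (mod 47).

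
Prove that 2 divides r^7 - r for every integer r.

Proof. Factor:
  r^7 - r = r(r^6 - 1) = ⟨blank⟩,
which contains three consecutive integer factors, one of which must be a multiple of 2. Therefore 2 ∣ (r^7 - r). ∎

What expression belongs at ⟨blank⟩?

r^6 - 1 = (r^2 - 1)(r^4 + r^2 + 1), and r^2 - 1 = (r-1)(r+1).
So r(r^6 - 1) = (r - 1)r(r + 1)(r^4 + r^2 + 1).

(r - 1)r(r + 1)(r^4 + r^2 + 1)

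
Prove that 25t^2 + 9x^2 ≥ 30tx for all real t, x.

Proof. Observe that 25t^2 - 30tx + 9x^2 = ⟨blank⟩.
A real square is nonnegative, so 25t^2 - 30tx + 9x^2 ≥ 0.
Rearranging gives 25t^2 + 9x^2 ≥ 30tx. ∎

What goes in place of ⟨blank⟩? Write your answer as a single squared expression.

25t^2 - 30tx + 9x^2 is a perfect-square trinomial: the outer terms are (5t)^2 and (3x)^2, and the cross term is -2·5t·3x.
So 25t^2 - 30tx + 9x^2 = (5t - 3x)^2 ≥ 0.

(5t - 3x)^2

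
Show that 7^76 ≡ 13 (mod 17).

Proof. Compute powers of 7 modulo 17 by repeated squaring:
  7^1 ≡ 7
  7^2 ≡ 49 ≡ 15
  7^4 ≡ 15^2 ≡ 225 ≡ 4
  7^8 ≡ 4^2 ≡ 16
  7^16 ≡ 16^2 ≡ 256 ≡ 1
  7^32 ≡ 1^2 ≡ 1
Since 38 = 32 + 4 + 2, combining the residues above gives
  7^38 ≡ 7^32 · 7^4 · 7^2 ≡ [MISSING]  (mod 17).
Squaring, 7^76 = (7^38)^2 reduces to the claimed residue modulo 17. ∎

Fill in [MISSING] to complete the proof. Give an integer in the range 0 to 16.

7^32 · 7^4 · 7^2 ≡ 1 · 4 · 15 = 60.
60 mod 17 = 9, so 7^38 ≡ 9 (mod 17).

9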